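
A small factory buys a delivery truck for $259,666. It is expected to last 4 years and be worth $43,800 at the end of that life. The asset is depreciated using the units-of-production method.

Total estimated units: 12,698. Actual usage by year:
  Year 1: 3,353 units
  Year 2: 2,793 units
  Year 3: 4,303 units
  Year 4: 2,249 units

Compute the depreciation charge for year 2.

$47,481

Depreciable base = $259,666 − $43,800 = $215,866.
Rate = $215,866 / 12,698 units = $17 per unit.
Year 1: 3,353 × $17 = $57,001. Book value $202,665.
Year 2: 2,793 × $17 = $47,481. Book value $155,184.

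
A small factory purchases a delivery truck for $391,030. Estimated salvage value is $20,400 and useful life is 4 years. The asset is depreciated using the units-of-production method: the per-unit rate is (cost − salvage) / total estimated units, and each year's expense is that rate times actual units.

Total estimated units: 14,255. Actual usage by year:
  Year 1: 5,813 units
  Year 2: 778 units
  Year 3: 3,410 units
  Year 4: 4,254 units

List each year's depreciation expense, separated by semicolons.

$151,138; $20,228; $88,660; $110,604

Depreciable base = $391,030 − $20,400 = $370,630.
Rate = $370,630 / 14,255 units = $26 per unit.
Year 1: 5,813 × $26 = $151,138. Book value $239,892.
Year 2: 778 × $26 = $20,228. Book value $219,664.
Year 3: 3,410 × $26 = $88,660. Book value $131,004.
Year 4: 4,254 × $26 = $110,604. Book value $20,400.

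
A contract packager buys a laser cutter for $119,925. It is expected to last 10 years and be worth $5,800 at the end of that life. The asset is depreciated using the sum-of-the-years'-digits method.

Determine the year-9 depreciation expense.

$4,150

Depreciable base = $119,925 − $5,800 = $114,125.
Sum of the years' digits = 10+9+8+7+6+5+4+3+2+1 = 55.
Year 1: $114,125 × 10/55 = $20,750. Book value $99,175.
Year 2: $114,125 × 9/55 = $18,675. Book value $80,500.
Year 3: $114,125 × 8/55 = $16,600. Book value $63,900.
Year 4: $114,125 × 7/55 = $14,525. Book value $49,375.
Year 5: $114,125 × 6/55 = $12,450. Book value $36,925.
Year 6: $114,125 × 5/55 = $10,375. Book value $26,550.
Year 7: $114,125 × 4/55 = $8,300. Book value $18,250.
Year 8: $114,125 × 3/55 = $6,225. Book value $12,025.
Year 9: $114,125 × 2/55 = $4,150. Book value $7,875.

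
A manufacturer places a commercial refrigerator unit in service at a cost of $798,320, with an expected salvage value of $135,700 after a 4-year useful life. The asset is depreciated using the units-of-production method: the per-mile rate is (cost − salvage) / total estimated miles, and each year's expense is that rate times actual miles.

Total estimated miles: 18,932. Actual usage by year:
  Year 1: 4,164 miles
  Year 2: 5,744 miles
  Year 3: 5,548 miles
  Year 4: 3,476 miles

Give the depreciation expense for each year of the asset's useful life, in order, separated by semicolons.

$145,740; $201,040; $194,180; $121,660

Depreciable base = $798,320 − $135,700 = $662,620.
Rate = $662,620 / 18,932 miles = $35 per mile.
Year 1: 4,164 × $35 = $145,740. Book value $652,580.
Year 2: 5,744 × $35 = $201,040. Book value $451,540.
Year 3: 5,548 × $35 = $194,180. Book value $257,360.
Year 4: 3,476 × $35 = $121,660. Book value $135,700.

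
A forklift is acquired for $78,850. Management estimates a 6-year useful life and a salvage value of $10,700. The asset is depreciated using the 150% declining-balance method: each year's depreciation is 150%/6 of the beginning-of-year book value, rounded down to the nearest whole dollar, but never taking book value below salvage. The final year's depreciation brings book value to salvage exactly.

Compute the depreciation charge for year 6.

Depreciable base = $78,850 − $10,700 = $68,150.
Year 1: ⌊$78,850 × 150%/6⌋ = $19,712. Book value $59,138.
Year 2: ⌊$59,138 × 150%/6⌋ = $14,784. Book value $44,354.
Year 3: ⌊$44,354 × 150%/6⌋ = $11,088. Book value $33,266.
Year 4: ⌊$33,266 × 150%/6⌋ = $8,316. Book value $24,950.
Year 5: ⌊$24,950 × 150%/6⌋ = $6,237. Book value $18,713.
Year 6 (final): $18,713 − $10,700 = $8,013. Book value $10,700.

$8,013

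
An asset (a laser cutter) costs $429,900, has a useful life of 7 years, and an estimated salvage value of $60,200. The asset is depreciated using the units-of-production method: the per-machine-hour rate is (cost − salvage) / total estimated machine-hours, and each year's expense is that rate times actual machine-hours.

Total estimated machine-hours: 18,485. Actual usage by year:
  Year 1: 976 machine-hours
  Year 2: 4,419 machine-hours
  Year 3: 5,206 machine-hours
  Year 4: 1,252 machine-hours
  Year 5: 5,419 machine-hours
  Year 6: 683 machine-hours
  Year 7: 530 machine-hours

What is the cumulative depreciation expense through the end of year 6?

Depreciable base = $429,900 − $60,200 = $369,700.
Rate = $369,700 / 18,485 machine-hours = $20 per machine-hour.
Year 1: 976 × $20 = $19,520. Book value $410,380.
Year 2: 4,419 × $20 = $88,380. Book value $322,000.
Year 3: 5,206 × $20 = $104,120. Book value $217,880.
Year 4: 1,252 × $20 = $25,040. Book value $192,840.
Year 5: 5,419 × $20 = $108,380. Book value $84,460.
Year 6: 683 × $20 = $13,660. Book value $70,800.
Accumulated through year 6 = $429,900 − $70,800 = $359,100.

$359,100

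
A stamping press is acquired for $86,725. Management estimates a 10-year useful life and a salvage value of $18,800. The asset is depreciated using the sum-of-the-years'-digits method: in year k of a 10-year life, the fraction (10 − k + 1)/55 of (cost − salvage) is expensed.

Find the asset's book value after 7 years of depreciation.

Depreciable base = $86,725 − $18,800 = $67,925.
Sum of the years' digits = 10+9+8+7+6+5+4+3+2+1 = 55.
Year 1: $67,925 × 10/55 = $12,350. Book value $74,375.
Year 2: $67,925 × 9/55 = $11,115. Book value $63,260.
Year 3: $67,925 × 8/55 = $9,880. Book value $53,380.
Year 4: $67,925 × 7/55 = $8,645. Book value $44,735.
Year 5: $67,925 × 6/55 = $7,410. Book value $37,325.
Year 6: $67,925 × 5/55 = $6,175. Book value $31,150.
Year 7: $67,925 × 4/55 = $4,940. Book value $26,210.

$26,210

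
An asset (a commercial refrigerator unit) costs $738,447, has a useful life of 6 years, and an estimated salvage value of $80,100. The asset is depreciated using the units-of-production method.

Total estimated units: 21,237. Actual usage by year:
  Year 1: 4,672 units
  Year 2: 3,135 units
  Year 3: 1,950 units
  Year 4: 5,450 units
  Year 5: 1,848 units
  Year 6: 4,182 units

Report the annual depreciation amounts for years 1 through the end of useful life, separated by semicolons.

$144,832; $97,185; $60,450; $168,950; $57,288; $129,642

Depreciable base = $738,447 − $80,100 = $658,347.
Rate = $658,347 / 21,237 units = $31 per unit.
Year 1: 4,672 × $31 = $144,832. Book value $593,615.
Year 2: 3,135 × $31 = $97,185. Book value $496,430.
Year 3: 1,950 × $31 = $60,450. Book value $435,980.
Year 4: 5,450 × $31 = $168,950. Book value $267,030.
Year 5: 1,848 × $31 = $57,288. Book value $209,742.
Year 6: 4,182 × $31 = $129,642. Book value $80,100.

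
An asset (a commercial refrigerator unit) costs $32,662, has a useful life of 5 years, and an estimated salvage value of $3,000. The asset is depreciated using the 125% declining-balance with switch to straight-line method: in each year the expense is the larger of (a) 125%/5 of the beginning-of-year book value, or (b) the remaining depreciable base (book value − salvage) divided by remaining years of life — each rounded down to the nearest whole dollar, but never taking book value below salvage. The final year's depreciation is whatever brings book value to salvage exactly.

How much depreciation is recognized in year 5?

$5,125

Depreciable base = $32,662 − $3,000 = $29,662.
Year 1: DB = ⌊$32,662 × 125%/5⌋ = $8,165; SL = ⌊$29,662/5⌋ = $5,932 → take DB $8,165. Book value $24,497.
Year 2: DB = ⌊$24,497 × 125%/5⌋ = $6,124; SL = ⌊$21,497/4⌋ = $5,374 → take DB $6,124. Book value $18,373.
Year 3: DB = ⌊$18,373 × 125%/5⌋ = $4,593; SL = ⌊$15,373/3⌋ = $5,124 → take SL $5,124. Book value $13,249.
Year 4: DB = ⌊$13,249 × 125%/5⌋ = $3,312; SL = ⌊$10,249/2⌋ = $5,124 → take SL $5,124. Book value $8,125.
Year 5 (final): $8,125 − $3,000 = $5,125. Book value $3,000.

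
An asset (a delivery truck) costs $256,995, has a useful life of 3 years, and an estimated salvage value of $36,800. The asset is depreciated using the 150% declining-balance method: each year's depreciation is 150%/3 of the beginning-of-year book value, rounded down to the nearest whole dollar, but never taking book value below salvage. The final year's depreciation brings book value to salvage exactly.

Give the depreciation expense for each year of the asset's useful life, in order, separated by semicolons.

Depreciable base = $256,995 − $36,800 = $220,195.
Year 1: ⌊$256,995 × 150%/3⌋ = $128,497. Book value $128,498.
Year 2: ⌊$128,498 × 150%/3⌋ = $64,249. Book value $64,249.
Year 3 (final): $64,249 − $36,800 = $27,449. Book value $36,800.

$128,497; $64,249; $27,449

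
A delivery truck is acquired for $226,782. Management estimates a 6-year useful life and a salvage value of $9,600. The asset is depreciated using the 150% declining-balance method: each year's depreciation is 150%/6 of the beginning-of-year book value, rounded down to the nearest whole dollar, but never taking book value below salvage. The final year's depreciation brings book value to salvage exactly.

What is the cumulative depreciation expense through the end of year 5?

$172,964

Depreciable base = $226,782 − $9,600 = $217,182.
Year 1: ⌊$226,782 × 150%/6⌋ = $56,695. Book value $170,087.
Year 2: ⌊$170,087 × 150%/6⌋ = $42,521. Book value $127,566.
Year 3: ⌊$127,566 × 150%/6⌋ = $31,891. Book value $95,675.
Year 4: ⌊$95,675 × 150%/6⌋ = $23,918. Book value $71,757.
Year 5: ⌊$71,757 × 150%/6⌋ = $17,939. Book value $53,818.
Accumulated through year 5 = $226,782 − $53,818 = $172,964.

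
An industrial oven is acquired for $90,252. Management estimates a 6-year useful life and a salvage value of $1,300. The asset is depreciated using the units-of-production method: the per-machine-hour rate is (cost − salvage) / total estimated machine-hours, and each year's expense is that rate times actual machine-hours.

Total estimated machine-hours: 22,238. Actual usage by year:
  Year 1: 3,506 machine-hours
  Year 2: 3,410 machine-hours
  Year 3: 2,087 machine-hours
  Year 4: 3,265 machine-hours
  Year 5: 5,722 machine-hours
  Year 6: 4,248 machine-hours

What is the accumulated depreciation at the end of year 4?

Depreciable base = $90,252 − $1,300 = $88,952.
Rate = $88,952 / 22,238 machine-hours = $4 per machine-hour.
Year 1: 3,506 × $4 = $14,024. Book value $76,228.
Year 2: 3,410 × $4 = $13,640. Book value $62,588.
Year 3: 2,087 × $4 = $8,348. Book value $54,240.
Year 4: 3,265 × $4 = $13,060. Book value $41,180.
Accumulated through year 4 = $90,252 − $41,180 = $49,072.

$49,072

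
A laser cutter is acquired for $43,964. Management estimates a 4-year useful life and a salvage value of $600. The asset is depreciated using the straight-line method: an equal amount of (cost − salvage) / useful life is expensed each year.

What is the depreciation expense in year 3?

Depreciable base = $43,964 − $600 = $43,364.
Annual expense = $43,364 / 4 = $10,841.

$10,841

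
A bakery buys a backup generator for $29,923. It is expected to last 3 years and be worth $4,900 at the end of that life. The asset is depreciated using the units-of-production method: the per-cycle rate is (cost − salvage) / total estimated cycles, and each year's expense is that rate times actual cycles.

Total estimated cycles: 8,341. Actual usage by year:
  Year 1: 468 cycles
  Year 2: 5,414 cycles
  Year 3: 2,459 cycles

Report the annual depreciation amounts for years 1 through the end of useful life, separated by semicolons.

$1,404; $16,242; $7,377

Depreciable base = $29,923 − $4,900 = $25,023.
Rate = $25,023 / 8,341 cycles = $3 per cycle.
Year 1: 468 × $3 = $1,404. Book value $28,519.
Year 2: 5,414 × $3 = $16,242. Book value $12,277.
Year 3: 2,459 × $3 = $7,377. Book value $4,900.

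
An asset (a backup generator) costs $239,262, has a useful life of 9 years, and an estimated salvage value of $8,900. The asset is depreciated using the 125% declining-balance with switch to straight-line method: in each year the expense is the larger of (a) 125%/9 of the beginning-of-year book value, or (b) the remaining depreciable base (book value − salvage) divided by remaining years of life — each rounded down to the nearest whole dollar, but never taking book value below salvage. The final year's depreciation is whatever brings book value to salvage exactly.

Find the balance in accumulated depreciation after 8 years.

Depreciable base = $239,262 − $8,900 = $230,362.
Year 1: DB = ⌊$239,262 × 125%/9⌋ = $33,230; SL = ⌊$230,362/9⌋ = $25,595 → take DB $33,230. Book value $206,032.
Year 2: DB = ⌊$206,032 × 125%/9⌋ = $28,615; SL = ⌊$197,132/8⌋ = $24,641 → take DB $28,615. Book value $177,417.
Year 3: DB = ⌊$177,417 × 125%/9⌋ = $24,641; SL = ⌊$168,517/7⌋ = $24,073 → take DB $24,641. Book value $152,776.
Year 4: DB = ⌊$152,776 × 125%/9⌋ = $21,218; SL = ⌊$143,876/6⌋ = $23,979 → take SL $23,979. Book value $128,797.
Year 5: DB = ⌊$128,797 × 125%/9⌋ = $17,888; SL = ⌊$119,897/5⌋ = $23,979 → take SL $23,979. Book value $104,818.
Year 6: DB = ⌊$104,818 × 125%/9⌋ = $14,558; SL = ⌊$95,918/4⌋ = $23,979 → take SL $23,979. Book value $80,839.
Year 7: DB = ⌊$80,839 × 125%/9⌋ = $11,227; SL = ⌊$71,939/3⌋ = $23,979 → take SL $23,979. Book value $56,860.
Year 8: DB = ⌊$56,860 × 125%/9⌋ = $7,897; SL = ⌊$47,960/2⌋ = $23,980 → take SL $23,980. Book value $32,880.
Accumulated through year 8 = $239,262 − $32,880 = $206,382.

$206,382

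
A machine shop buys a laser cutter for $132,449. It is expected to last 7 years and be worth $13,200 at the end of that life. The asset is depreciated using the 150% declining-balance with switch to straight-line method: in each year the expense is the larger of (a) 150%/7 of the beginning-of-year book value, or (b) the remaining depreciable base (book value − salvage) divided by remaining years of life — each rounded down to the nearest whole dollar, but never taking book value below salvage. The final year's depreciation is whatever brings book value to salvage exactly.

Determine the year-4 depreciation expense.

$13,767

Depreciable base = $132,449 − $13,200 = $119,249.
Year 1: DB = ⌊$132,449 × 150%/7⌋ = $28,381; SL = ⌊$119,249/7⌋ = $17,035 → take DB $28,381. Book value $104,068.
Year 2: DB = ⌊$104,068 × 150%/7⌋ = $22,300; SL = ⌊$90,868/6⌋ = $15,144 → take DB $22,300. Book value $81,768.
Year 3: DB = ⌊$81,768 × 150%/7⌋ = $17,521; SL = ⌊$68,568/5⌋ = $13,713 → take DB $17,521. Book value $64,247.
Year 4: DB = ⌊$64,247 × 150%/7⌋ = $13,767; SL = ⌊$51,047/4⌋ = $12,761 → take DB $13,767. Book value $50,480.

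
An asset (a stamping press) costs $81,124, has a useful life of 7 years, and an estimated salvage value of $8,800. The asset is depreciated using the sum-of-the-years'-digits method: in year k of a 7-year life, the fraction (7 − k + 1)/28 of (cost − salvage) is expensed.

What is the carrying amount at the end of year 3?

$34,630

Depreciable base = $81,124 − $8,800 = $72,324.
Sum of the years' digits = 7+6+5+4+3+2+1 = 28.
Year 1: $72,324 × 7/28 = $18,081. Book value $63,043.
Year 2: $72,324 × 6/28 = $15,498. Book value $47,545.
Year 3: $72,324 × 5/28 = $12,915. Book value $34,630.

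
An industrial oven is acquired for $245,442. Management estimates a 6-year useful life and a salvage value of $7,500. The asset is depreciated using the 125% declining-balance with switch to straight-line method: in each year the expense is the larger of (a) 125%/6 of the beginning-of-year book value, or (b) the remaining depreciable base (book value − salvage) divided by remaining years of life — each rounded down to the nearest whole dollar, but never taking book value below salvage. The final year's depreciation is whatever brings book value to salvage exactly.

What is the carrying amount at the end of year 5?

$44,082

Depreciable base = $245,442 − $7,500 = $237,942.
Year 1: DB = ⌊$245,442 × 125%/6⌋ = $51,133; SL = ⌊$237,942/6⌋ = $39,657 → take DB $51,133. Book value $194,309.
Year 2: DB = ⌊$194,309 × 125%/6⌋ = $40,481; SL = ⌊$186,809/5⌋ = $37,361 → take DB $40,481. Book value $153,828.
Year 3: DB = ⌊$153,828 × 125%/6⌋ = $32,047; SL = ⌊$146,328/4⌋ = $36,582 → take SL $36,582. Book value $117,246.
Year 4: DB = ⌊$117,246 × 125%/6⌋ = $24,426; SL = ⌊$109,746/3⌋ = $36,582 → take SL $36,582. Book value $80,664.
Year 5: DB = ⌊$80,664 × 125%/6⌋ = $16,805; SL = ⌊$73,164/2⌋ = $36,582 → take SL $36,582. Book value $44,082.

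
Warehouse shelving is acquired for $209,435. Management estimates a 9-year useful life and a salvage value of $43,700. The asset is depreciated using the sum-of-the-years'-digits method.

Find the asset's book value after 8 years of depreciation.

Depreciable base = $209,435 − $43,700 = $165,735.
Sum of the years' digits = 9+8+7+6+5+4+3+2+1 = 45.
Year 1: $165,735 × 9/45 = $33,147. Book value $176,288.
Year 2: $165,735 × 8/45 = $29,464. Book value $146,824.
Year 3: $165,735 × 7/45 = $25,781. Book value $121,043.
Year 4: $165,735 × 6/45 = $22,098. Book value $98,945.
Year 5: $165,735 × 5/45 = $18,415. Book value $80,530.
Year 6: $165,735 × 4/45 = $14,732. Book value $65,798.
Year 7: $165,735 × 3/45 = $11,049. Book value $54,749.
Year 8: $165,735 × 2/45 = $7,366. Book value $47,383.

$47,383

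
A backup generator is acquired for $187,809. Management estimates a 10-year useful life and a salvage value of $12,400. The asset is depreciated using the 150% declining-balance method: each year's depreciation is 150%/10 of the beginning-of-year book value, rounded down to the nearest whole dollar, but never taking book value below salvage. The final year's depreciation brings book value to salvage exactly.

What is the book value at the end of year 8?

Depreciable base = $187,809 − $12,400 = $175,409.
Year 1: ⌊$187,809 × 150%/10⌋ = $28,171. Book value $159,638.
Year 2: ⌊$159,638 × 150%/10⌋ = $23,945. Book value $135,693.
Year 3: ⌊$135,693 × 150%/10⌋ = $20,353. Book value $115,340.
Year 4: ⌊$115,340 × 150%/10⌋ = $17,301. Book value $98,039.
Year 5: ⌊$98,039 × 150%/10⌋ = $14,705. Book value $83,334.
Year 6: ⌊$83,334 × 150%/10⌋ = $12,500. Book value $70,834.
Year 7: ⌊$70,834 × 150%/10⌋ = $10,625. Book value $60,209.
Year 8: ⌊$60,209 × 150%/10⌋ = $9,031. Book value $51,178.

$51,178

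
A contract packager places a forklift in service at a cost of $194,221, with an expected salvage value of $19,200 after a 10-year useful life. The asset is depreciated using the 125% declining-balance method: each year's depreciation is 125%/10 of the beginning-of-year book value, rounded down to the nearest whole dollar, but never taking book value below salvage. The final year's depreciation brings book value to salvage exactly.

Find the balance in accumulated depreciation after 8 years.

Depreciable base = $194,221 − $19,200 = $175,021.
Year 1: ⌊$194,221 × 125%/10⌋ = $24,277. Book value $169,944.
Year 2: ⌊$169,944 × 125%/10⌋ = $21,243. Book value $148,701.
Year 3: ⌊$148,701 × 125%/10⌋ = $18,587. Book value $130,114.
Year 4: ⌊$130,114 × 125%/10⌋ = $16,264. Book value $113,850.
Year 5: ⌊$113,850 × 125%/10⌋ = $14,231. Book value $99,619.
Year 6: ⌊$99,619 × 125%/10⌋ = $12,452. Book value $87,167.
Year 7: ⌊$87,167 × 125%/10⌋ = $10,895. Book value $76,272.
Year 8: ⌊$76,272 × 125%/10⌋ = $9,534. Book value $66,738.
Accumulated through year 8 = $194,221 − $66,738 = $127,483.

$127,483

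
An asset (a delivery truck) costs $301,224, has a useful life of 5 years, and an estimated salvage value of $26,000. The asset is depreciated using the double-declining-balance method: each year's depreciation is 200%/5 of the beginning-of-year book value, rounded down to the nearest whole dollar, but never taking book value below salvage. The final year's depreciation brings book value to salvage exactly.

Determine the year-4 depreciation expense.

Depreciable base = $301,224 − $26,000 = $275,224.
Year 1: ⌊$301,224 × 200%/5⌋ = $120,489. Book value $180,735.
Year 2: ⌊$180,735 × 200%/5⌋ = $72,294. Book value $108,441.
Year 3: ⌊$108,441 × 200%/5⌋ = $43,376. Book value $65,065.
Year 4: ⌊$65,065 × 200%/5⌋ = $26,026. Book value $39,039.

$26,026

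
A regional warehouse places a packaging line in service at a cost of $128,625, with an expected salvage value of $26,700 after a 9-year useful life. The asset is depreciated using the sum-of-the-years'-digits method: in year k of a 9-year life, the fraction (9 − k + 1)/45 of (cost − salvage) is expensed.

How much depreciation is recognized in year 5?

$11,325

Depreciable base = $128,625 − $26,700 = $101,925.
Sum of the years' digits = 9+8+7+6+5+4+3+2+1 = 45.
Year 1: $101,925 × 9/45 = $20,385. Book value $108,240.
Year 2: $101,925 × 8/45 = $18,120. Book value $90,120.
Year 3: $101,925 × 7/45 = $15,855. Book value $74,265.
Year 4: $101,925 × 6/45 = $13,590. Book value $60,675.
Year 5: $101,925 × 5/45 = $11,325. Book value $49,350.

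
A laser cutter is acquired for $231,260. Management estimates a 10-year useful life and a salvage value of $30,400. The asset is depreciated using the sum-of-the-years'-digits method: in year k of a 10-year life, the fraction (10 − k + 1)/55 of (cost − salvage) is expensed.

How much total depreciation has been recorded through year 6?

$164,340

Depreciable base = $231,260 − $30,400 = $200,860.
Sum of the years' digits = 10+9+8+7+6+5+4+3+2+1 = 55.
Year 1: $200,860 × 10/55 = $36,520. Book value $194,740.
Year 2: $200,860 × 9/55 = $32,868. Book value $161,872.
Year 3: $200,860 × 8/55 = $29,216. Book value $132,656.
Year 4: $200,860 × 7/55 = $25,564. Book value $107,092.
Year 5: $200,860 × 6/55 = $21,912. Book value $85,180.
Year 6: $200,860 × 5/55 = $18,260. Book value $66,920.
Accumulated through year 6 = $231,260 − $66,920 = $164,340.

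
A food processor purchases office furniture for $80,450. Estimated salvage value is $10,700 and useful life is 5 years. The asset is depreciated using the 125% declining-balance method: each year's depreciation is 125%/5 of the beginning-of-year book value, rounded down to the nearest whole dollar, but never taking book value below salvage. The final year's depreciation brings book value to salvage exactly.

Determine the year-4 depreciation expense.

Depreciable base = $80,450 − $10,700 = $69,750.
Year 1: ⌊$80,450 × 125%/5⌋ = $20,112. Book value $60,338.
Year 2: ⌊$60,338 × 125%/5⌋ = $15,084. Book value $45,254.
Year 3: ⌊$45,254 × 125%/5⌋ = $11,313. Book value $33,941.
Year 4: ⌊$33,941 × 125%/5⌋ = $8,485. Book value $25,456.

$8,485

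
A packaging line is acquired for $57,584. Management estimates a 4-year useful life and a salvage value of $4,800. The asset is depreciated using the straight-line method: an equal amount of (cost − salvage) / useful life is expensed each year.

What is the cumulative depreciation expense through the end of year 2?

Depreciable base = $57,584 − $4,800 = $52,784.
Annual expense = $52,784 / 4 = $13,196.
End of year 1: book value $44,388.
End of year 2: book value $31,192.
Accumulated through year 2 = $57,584 − $31,192 = $26,392.

$26,392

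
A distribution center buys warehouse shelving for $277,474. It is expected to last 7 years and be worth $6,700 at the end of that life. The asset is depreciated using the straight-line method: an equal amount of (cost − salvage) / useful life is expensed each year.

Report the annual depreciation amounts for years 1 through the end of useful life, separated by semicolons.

Depreciable base = $277,474 − $6,700 = $270,774.
Annual expense = $270,774 / 7 = $38,682.
End of year 1: book value $238,792.
End of year 2: book value $200,110.
End of year 3: book value $161,428.
End of year 4: book value $122,746.
End of year 5: book value $84,064.
End of year 6: book value $45,382.
End of year 7: book value $6,700.

$38,682; $38,682; $38,682; $38,682; $38,682; $38,682; $38,682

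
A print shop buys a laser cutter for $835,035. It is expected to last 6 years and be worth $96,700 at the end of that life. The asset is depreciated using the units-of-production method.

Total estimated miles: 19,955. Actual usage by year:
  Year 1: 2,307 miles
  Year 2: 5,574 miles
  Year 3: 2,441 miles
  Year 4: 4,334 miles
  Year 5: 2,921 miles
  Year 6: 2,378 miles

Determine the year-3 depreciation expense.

Depreciable base = $835,035 − $96,700 = $738,335.
Rate = $738,335 / 19,955 miles = $37 per mile.
Year 1: 2,307 × $37 = $85,359. Book value $749,676.
Year 2: 5,574 × $37 = $206,238. Book value $543,438.
Year 3: 2,441 × $37 = $90,317. Book value $453,121.

$90,317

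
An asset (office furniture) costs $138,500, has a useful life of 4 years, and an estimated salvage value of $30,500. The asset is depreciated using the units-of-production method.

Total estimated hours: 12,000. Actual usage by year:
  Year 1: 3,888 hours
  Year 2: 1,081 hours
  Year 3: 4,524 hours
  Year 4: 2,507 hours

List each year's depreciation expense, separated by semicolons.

Depreciable base = $138,500 − $30,500 = $108,000.
Rate = $108,000 / 12,000 hours = $9 per hour.
Year 1: 3,888 × $9 = $34,992. Book value $103,508.
Year 2: 1,081 × $9 = $9,729. Book value $93,779.
Year 3: 4,524 × $9 = $40,716. Book value $53,063.
Year 4: 2,507 × $9 = $22,563. Book value $30,500.

$34,992; $9,729; $40,716; $22,563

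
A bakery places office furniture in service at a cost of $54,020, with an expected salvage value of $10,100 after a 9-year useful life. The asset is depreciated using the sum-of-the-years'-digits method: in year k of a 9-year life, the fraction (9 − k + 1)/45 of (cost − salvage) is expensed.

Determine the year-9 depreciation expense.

$976

Depreciable base = $54,020 − $10,100 = $43,920.
Sum of the years' digits = 9+8+7+6+5+4+3+2+1 = 45.
Year 1: $43,920 × 9/45 = $8,784. Book value $45,236.
Year 2: $43,920 × 8/45 = $7,808. Book value $37,428.
Year 3: $43,920 × 7/45 = $6,832. Book value $30,596.
Year 4: $43,920 × 6/45 = $5,856. Book value $24,740.
Year 5: $43,920 × 5/45 = $4,880. Book value $19,860.
Year 6: $43,920 × 4/45 = $3,904. Book value $15,956.
Year 7: $43,920 × 3/45 = $2,928. Book value $13,028.
Year 8: $43,920 × 2/45 = $1,952. Book value $11,076.
Year 9: $43,920 × 1/45 = $976. Book value $10,100.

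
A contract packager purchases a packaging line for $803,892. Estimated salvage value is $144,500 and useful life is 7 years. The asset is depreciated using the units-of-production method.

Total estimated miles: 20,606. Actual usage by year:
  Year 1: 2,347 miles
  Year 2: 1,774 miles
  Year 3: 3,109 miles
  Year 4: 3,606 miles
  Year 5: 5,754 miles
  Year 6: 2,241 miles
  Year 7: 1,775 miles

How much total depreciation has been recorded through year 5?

Depreciable base = $803,892 − $144,500 = $659,392.
Rate = $659,392 / 20,606 miles = $32 per mile.
Year 1: 2,347 × $32 = $75,104. Book value $728,788.
Year 2: 1,774 × $32 = $56,768. Book value $672,020.
Year 3: 3,109 × $32 = $99,488. Book value $572,532.
Year 4: 3,606 × $32 = $115,392. Book value $457,140.
Year 5: 5,754 × $32 = $184,128. Book value $273,012.
Accumulated through year 5 = $803,892 − $273,012 = $530,880.

$530,880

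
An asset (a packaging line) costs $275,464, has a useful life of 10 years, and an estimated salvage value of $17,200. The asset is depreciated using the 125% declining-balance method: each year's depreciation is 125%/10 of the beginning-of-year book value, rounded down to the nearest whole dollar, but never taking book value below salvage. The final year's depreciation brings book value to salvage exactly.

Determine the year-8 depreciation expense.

Depreciable base = $275,464 − $17,200 = $258,264.
Year 1: ⌊$275,464 × 125%/10⌋ = $34,433. Book value $241,031.
Year 2: ⌊$241,031 × 125%/10⌋ = $30,128. Book value $210,903.
Year 3: ⌊$210,903 × 125%/10⌋ = $26,362. Book value $184,541.
Year 4: ⌊$184,541 × 125%/10⌋ = $23,067. Book value $161,474.
Year 5: ⌊$161,474 × 125%/10⌋ = $20,184. Book value $141,290.
Year 6: ⌊$141,290 × 125%/10⌋ = $17,661. Book value $123,629.
Year 7: ⌊$123,629 × 125%/10⌋ = $15,453. Book value $108,176.
Year 8: ⌊$108,176 × 125%/10⌋ = $13,522. Book value $94,654.

$13,522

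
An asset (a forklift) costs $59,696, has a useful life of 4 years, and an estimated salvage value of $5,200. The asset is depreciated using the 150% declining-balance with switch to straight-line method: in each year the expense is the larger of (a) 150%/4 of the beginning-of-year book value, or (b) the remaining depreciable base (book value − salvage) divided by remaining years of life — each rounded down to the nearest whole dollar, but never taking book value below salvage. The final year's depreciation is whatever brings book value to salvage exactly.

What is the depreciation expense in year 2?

Depreciable base = $59,696 − $5,200 = $54,496.
Year 1: DB = ⌊$59,696 × 150%/4⌋ = $22,386; SL = ⌊$54,496/4⌋ = $13,624 → take DB $22,386. Book value $37,310.
Year 2: DB = ⌊$37,310 × 150%/4⌋ = $13,991; SL = ⌊$32,110/3⌋ = $10,703 → take DB $13,991. Book value $23,319.

$13,991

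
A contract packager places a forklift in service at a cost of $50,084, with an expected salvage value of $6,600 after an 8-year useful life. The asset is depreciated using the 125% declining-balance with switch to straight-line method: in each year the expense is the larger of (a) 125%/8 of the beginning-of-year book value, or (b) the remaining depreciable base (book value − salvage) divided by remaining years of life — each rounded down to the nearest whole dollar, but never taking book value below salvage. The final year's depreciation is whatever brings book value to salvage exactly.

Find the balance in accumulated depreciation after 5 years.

Depreciable base = $50,084 − $6,600 = $43,484.
Year 1: DB = ⌊$50,084 × 125%/8⌋ = $7,825; SL = ⌊$43,484/8⌋ = $5,435 → take DB $7,825. Book value $42,259.
Year 2: DB = ⌊$42,259 × 125%/8⌋ = $6,602; SL = ⌊$35,659/7⌋ = $5,094 → take DB $6,602. Book value $35,657.
Year 3: DB = ⌊$35,657 × 125%/8⌋ = $5,571; SL = ⌊$29,057/6⌋ = $4,842 → take DB $5,571. Book value $30,086.
Year 4: DB = ⌊$30,086 × 125%/8⌋ = $4,700; SL = ⌊$23,486/5⌋ = $4,697 → take DB $4,700. Book value $25,386.
Year 5: DB = ⌊$25,386 × 125%/8⌋ = $3,966; SL = ⌊$18,786/4⌋ = $4,696 → take SL $4,696. Book value $20,690.
Accumulated through year 5 = $50,084 − $20,690 = $29,394.

$29,394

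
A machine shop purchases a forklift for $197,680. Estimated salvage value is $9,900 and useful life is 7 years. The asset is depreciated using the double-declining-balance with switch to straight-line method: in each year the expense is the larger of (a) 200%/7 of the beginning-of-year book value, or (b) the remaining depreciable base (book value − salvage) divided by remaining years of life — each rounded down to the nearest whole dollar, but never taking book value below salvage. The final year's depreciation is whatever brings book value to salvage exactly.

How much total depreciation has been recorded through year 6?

$174,351

Depreciable base = $197,680 − $9,900 = $187,780.
Year 1: DB = ⌊$197,680 × 200%/7⌋ = $56,480; SL = ⌊$187,780/7⌋ = $26,825 → take DB $56,480. Book value $141,200.
Year 2: DB = ⌊$141,200 × 200%/7⌋ = $40,342; SL = ⌊$131,300/6⌋ = $21,883 → take DB $40,342. Book value $100,858.
Year 3: DB = ⌊$100,858 × 200%/7⌋ = $28,816; SL = ⌊$90,958/5⌋ = $18,191 → take DB $28,816. Book value $72,042.
Year 4: DB = ⌊$72,042 × 200%/7⌋ = $20,583; SL = ⌊$62,142/4⌋ = $15,535 → take DB $20,583. Book value $51,459.
Year 5: DB = ⌊$51,459 × 200%/7⌋ = $14,702; SL = ⌊$41,559/3⌋ = $13,853 → take DB $14,702. Book value $36,757.
Year 6: DB = ⌊$36,757 × 200%/7⌋ = $10,502; SL = ⌊$26,857/2⌋ = $13,428 → take SL $13,428. Book value $23,329.
Accumulated through year 6 = $197,680 − $23,329 = $174,351.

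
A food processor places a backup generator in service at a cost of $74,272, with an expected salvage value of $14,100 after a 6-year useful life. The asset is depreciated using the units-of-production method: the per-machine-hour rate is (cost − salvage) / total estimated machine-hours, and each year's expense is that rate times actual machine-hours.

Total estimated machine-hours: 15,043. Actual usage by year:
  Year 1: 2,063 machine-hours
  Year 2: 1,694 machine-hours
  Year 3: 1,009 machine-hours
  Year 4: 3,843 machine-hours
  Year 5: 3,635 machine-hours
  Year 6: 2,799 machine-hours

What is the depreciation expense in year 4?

Depreciable base = $74,272 − $14,100 = $60,172.
Rate = $60,172 / 15,043 machine-hours = $4 per machine-hour.
Year 1: 2,063 × $4 = $8,252. Book value $66,020.
Year 2: 1,694 × $4 = $6,776. Book value $59,244.
Year 3: 1,009 × $4 = $4,036. Book value $55,208.
Year 4: 3,843 × $4 = $15,372. Book value $39,836.

$15,372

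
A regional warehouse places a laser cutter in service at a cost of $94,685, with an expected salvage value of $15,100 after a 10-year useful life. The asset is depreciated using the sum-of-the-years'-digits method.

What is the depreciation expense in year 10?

$1,447

Depreciable base = $94,685 − $15,100 = $79,585.
Sum of the years' digits = 10+9+8+7+6+5+4+3+2+1 = 55.
Year 1: $79,585 × 10/55 = $14,470. Book value $80,215.
Year 2: $79,585 × 9/55 = $13,023. Book value $67,192.
Year 3: $79,585 × 8/55 = $11,576. Book value $55,616.
Year 4: $79,585 × 7/55 = $10,129. Book value $45,487.
Year 5: $79,585 × 6/55 = $8,682. Book value $36,805.
Year 6: $79,585 × 5/55 = $7,235. Book value $29,570.
Year 7: $79,585 × 4/55 = $5,788. Book value $23,782.
Year 8: $79,585 × 3/55 = $4,341. Book value $19,441.
Year 9: $79,585 × 2/55 = $2,894. Book value $16,547.
Year 10: $79,585 × 1/55 = $1,447. Book value $15,100.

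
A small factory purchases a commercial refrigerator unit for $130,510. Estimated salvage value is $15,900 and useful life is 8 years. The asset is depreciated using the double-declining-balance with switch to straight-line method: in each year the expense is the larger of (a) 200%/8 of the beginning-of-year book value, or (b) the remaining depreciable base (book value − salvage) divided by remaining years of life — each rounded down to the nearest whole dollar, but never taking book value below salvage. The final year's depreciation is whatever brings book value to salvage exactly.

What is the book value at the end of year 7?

Depreciable base = $130,510 − $15,900 = $114,610.
Year 1: DB = ⌊$130,510 × 200%/8⌋ = $32,627; SL = ⌊$114,610/8⌋ = $14,326 → take DB $32,627. Book value $97,883.
Year 2: DB = ⌊$97,883 × 200%/8⌋ = $24,470; SL = ⌊$81,983/7⌋ = $11,711 → take DB $24,470. Book value $73,413.
Year 3: DB = ⌊$73,413 × 200%/8⌋ = $18,353; SL = ⌊$57,513/6⌋ = $9,585 → take DB $18,353. Book value $55,060.
Year 4: DB = ⌊$55,060 × 200%/8⌋ = $13,765; SL = ⌊$39,160/5⌋ = $7,832 → take DB $13,765. Book value $41,295.
Year 5: DB = ⌊$41,295 × 200%/8⌋ = $10,323; SL = ⌊$25,395/4⌋ = $6,348 → take DB $10,323. Book value $30,972.
Year 6: DB = ⌊$30,972 × 200%/8⌋ = $7,743; SL = ⌊$15,072/3⌋ = $5,024 → take DB $7,743. Book value $23,229.
Year 7: DB = ⌊$23,229 × 200%/8⌋ = $5,807; SL = ⌊$7,329/2⌋ = $3,664 → take DB $5,807. Book value $17,422.

$17,422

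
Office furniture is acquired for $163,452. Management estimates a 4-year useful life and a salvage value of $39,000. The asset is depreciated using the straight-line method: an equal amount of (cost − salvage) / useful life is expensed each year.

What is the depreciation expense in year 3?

$31,113

Depreciable base = $163,452 − $39,000 = $124,452.
Annual expense = $124,452 / 4 = $31,113.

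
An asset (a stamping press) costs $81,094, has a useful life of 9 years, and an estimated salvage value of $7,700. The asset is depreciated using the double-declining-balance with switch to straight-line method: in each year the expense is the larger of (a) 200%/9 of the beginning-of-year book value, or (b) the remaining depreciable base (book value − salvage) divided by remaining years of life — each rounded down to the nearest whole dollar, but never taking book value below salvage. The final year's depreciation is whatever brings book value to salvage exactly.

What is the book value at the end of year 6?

$17,954

Depreciable base = $81,094 − $7,700 = $73,394.
Year 1: DB = ⌊$81,094 × 200%/9⌋ = $18,020; SL = ⌊$73,394/9⌋ = $8,154 → take DB $18,020. Book value $63,074.
Year 2: DB = ⌊$63,074 × 200%/9⌋ = $14,016; SL = ⌊$55,374/8⌋ = $6,921 → take DB $14,016. Book value $49,058.
Year 3: DB = ⌊$49,058 × 200%/9⌋ = $10,901; SL = ⌊$41,358/7⌋ = $5,908 → take DB $10,901. Book value $38,157.
Year 4: DB = ⌊$38,157 × 200%/9⌋ = $8,479; SL = ⌊$30,457/6⌋ = $5,076 → take DB $8,479. Book value $29,678.
Year 5: DB = ⌊$29,678 × 200%/9⌋ = $6,595; SL = ⌊$21,978/5⌋ = $4,395 → take DB $6,595. Book value $23,083.
Year 6: DB = ⌊$23,083 × 200%/9⌋ = $5,129; SL = ⌊$15,383/4⌋ = $3,845 → take DB $5,129. Book value $17,954.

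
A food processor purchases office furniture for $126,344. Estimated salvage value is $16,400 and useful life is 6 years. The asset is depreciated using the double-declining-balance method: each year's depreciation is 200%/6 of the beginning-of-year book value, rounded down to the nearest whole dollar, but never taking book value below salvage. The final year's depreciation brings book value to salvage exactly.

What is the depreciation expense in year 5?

$8,319

Depreciable base = $126,344 − $16,400 = $109,944.
Year 1: ⌊$126,344 × 200%/6⌋ = $42,114. Book value $84,230.
Year 2: ⌊$84,230 × 200%/6⌋ = $28,076. Book value $56,154.
Year 3: ⌊$56,154 × 200%/6⌋ = $18,718. Book value $37,436.
Year 4: ⌊$37,436 × 200%/6⌋ = $12,478. Book value $24,958.
Year 5: ⌊$24,958 × 200%/6⌋ = $8,319. Book value $16,639.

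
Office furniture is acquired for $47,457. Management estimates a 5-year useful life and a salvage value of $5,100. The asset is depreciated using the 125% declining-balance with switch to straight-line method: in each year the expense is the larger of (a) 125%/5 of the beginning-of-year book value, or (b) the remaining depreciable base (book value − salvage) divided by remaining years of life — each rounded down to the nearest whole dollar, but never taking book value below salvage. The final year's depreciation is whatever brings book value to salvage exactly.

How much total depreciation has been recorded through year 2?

Depreciable base = $47,457 − $5,100 = $42,357.
Year 1: DB = ⌊$47,457 × 125%/5⌋ = $11,864; SL = ⌊$42,357/5⌋ = $8,471 → take DB $11,864. Book value $35,593.
Year 2: DB = ⌊$35,593 × 125%/5⌋ = $8,898; SL = ⌊$30,493/4⌋ = $7,623 → take DB $8,898. Book value $26,695.
Accumulated through year 2 = $47,457 − $26,695 = $20,762.

$20,762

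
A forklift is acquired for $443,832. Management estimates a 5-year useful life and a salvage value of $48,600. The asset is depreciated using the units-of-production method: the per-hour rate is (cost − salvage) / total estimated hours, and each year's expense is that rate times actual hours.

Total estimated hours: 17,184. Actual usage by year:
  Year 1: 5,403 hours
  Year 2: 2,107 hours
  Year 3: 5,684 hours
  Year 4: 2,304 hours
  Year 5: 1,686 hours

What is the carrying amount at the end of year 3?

$140,370

Depreciable base = $443,832 − $48,600 = $395,232.
Rate = $395,232 / 17,184 hours = $23 per hour.
Year 1: 5,403 × $23 = $124,269. Book value $319,563.
Year 2: 2,107 × $23 = $48,461. Book value $271,102.
Year 3: 5,684 × $23 = $130,732. Book value $140,370.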